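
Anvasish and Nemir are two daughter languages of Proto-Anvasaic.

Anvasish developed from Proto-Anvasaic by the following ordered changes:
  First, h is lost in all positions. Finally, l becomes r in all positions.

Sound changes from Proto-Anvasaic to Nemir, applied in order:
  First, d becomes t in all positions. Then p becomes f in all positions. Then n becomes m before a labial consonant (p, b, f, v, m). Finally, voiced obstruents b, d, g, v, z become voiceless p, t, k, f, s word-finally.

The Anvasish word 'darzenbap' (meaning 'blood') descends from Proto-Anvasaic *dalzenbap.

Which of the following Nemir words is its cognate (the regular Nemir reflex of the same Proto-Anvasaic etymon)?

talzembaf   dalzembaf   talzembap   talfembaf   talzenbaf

talzembaf

Nemir: *dalzenbap > talzenbap > talzenbaf > talzembaf  (by unconditioned shift, unconditioned shift, nasal place assimilation)
Among the options, 'talzembaf' alone shows every Nemir change applied in order.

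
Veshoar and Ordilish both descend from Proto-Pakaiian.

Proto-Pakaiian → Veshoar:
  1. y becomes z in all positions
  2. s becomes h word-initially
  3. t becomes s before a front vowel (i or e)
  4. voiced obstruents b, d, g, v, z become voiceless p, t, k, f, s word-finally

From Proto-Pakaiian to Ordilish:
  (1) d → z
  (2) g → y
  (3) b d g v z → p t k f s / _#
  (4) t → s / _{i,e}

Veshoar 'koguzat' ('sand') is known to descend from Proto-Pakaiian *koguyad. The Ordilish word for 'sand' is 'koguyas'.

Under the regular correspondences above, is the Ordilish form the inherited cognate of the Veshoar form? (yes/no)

Derive the expected Ordilish reflex of *koguyad:
Ordilish: *koguyad > koguyaz > koyuyaz > koyuyas  (by unconditioned shift, unconditioned shift, final devoicing)
The regular Ordilish reflex would be 'koyuyas', but the attested form is 'koguyas'. The correspondence is irregular, so they are not cognates (the Ordilish form has a different source).

no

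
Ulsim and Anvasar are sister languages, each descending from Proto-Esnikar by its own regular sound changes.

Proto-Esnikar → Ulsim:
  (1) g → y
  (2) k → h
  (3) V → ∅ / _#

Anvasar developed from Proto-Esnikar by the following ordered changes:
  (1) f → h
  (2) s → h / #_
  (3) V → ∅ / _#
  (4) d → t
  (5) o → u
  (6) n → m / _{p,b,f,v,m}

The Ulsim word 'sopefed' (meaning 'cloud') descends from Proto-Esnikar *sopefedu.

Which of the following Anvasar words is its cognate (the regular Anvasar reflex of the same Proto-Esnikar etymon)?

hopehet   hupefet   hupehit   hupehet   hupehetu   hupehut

Anvasar: *sopefedu > sopehedu > hopehedu > hopehed > hopehet > hupehet  (by unconditioned shift, debuccalisation, apocope, unconditioned shift, vowel merger)
The other candidates each miss or misapply at least one Anvasar change.

hupehet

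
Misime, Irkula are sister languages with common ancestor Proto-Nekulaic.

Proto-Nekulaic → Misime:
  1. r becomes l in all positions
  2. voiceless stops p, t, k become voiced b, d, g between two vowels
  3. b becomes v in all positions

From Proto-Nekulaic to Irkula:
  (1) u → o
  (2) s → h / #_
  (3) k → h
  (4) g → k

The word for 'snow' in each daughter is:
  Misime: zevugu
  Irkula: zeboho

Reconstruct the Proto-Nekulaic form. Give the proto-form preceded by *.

Position 4: Misime has u, Irkula has o. Misime preserves u here (none of its changes turn any other segment into u), so the proto-segment is *u.
Position 6: Misime has u, Irkula has o. Misime preserves u here (none of its changes turn any other segment into u), so the proto-segment is *u.
Position 3: Misime has v, Irkula has b. Irkula preserves b here (none of its changes turn any other segment into b), so the proto-segment is *b.
This points to *zebuku. Verify forward in each daughter:
Misime: start from *zebuku.
  rule 1: no change — zebuku
  rule 2 (intervocalic voicing): zebuku → zebugu
  rule 3 (unconditioned shift): zebugu → zevugu
  ⇒ Misime zevugu
Irkula: *zebuku
  zebuku → zeboko   [vowel merger]
  zeboko (rule 2 does not apply)
  zeboko → zeboho   [unconditioned shift]
  zeboho (rule 4 does not apply)
  giving Irkula zeboho.
No other proto-form is consistent with every reflex, so the reconstruction is *zebuku.

*zebuku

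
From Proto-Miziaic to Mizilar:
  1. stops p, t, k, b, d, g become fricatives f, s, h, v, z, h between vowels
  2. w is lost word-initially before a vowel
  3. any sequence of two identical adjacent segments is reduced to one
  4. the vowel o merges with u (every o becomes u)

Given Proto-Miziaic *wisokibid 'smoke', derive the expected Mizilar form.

isuhivid

Mizilar: *wisokibid
  wisokibid → wisohivid   [intervocalic lenition]
  wisohivid → isohivid   [glide loss]
  isohivid (rule 3 does not apply)
  isohivid → isuhivid   [vowel merger]
  giving Mizilar isuhivid.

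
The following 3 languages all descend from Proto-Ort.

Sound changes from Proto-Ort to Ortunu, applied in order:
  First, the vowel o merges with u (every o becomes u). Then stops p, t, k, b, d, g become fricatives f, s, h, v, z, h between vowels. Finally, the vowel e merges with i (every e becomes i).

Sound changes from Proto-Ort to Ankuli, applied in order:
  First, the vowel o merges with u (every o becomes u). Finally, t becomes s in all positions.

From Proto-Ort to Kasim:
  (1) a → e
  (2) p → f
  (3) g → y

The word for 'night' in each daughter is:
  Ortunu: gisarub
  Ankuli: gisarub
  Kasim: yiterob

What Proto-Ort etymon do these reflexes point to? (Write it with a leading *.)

*gitarob

Position 6: Ortunu has u, Ankuli has u, Kasim has o. Kasim preserves o here (none of its changes turn any other segment into o), so the proto-segment is *o.
Position 4: Ortunu has a, Ankuli has a, Kasim has e. Ortunu preserves a here (none of its changes turn any other segment into a), so the proto-segment is *a.
This points to *gitarob. Verify forward in each daughter:
Ortunu: *gitarob
  gitarob → gitarub   [vowel merger]
  gitarub → gisarub   [intervocalic lenition]
  gisarub (rule 3 does not apply)
  giving Ortunu gisarub.
Ankuli: *gitarob
  gitarob → gitarub   [vowel merger]
  gitarub → gisarub   [unconditioned shift]
  giving Ankuli gisarub.
Kasim: *gitarob
  gitarob → giterob   [vowel merger]
  giterob (rule 2 does not apply)
  giterob → yiterob   [unconditioned shift]
  giving Kasim yiterob.
*gitarob is the unique common source.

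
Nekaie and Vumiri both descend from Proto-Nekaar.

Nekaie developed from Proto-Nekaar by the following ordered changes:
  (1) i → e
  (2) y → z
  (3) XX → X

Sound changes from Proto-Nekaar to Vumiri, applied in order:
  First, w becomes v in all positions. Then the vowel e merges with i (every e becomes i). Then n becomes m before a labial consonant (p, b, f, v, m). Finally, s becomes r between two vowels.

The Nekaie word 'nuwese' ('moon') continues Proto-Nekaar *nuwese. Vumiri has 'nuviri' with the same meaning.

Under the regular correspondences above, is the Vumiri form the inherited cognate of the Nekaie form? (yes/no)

yes

Derive the expected Vumiri reflex of *nuwese:
Vumiri: start from *nuwese.
  rule 1 (unconditioned shift): nuwese → nuvese
  rule 2 (vowel merger): nuvese → nuvisi
  rule 3: no change — nuvisi
  rule 4 (rhotacism): nuvisi → nuviri
  ⇒ Vumiri nuviri
Vumiri 'nuviri' matches the regular reflex exactly, so the pair is cognate.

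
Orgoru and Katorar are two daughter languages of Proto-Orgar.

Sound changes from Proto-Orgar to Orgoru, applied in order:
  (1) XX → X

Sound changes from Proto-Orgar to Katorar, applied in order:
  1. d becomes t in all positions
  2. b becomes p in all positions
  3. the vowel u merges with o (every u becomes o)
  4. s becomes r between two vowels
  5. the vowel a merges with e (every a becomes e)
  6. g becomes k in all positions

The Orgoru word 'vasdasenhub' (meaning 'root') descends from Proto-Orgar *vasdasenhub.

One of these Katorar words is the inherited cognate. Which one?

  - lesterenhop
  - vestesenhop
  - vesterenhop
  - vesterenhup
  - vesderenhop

vesterenhop

Katorar: *vasdasenhub > vastasenhub > vastasenhup > vastasenhop > vastarenhop > vesterenhop  (by unconditioned shift, unconditioned shift, vowel merger, rhotacism, vowel merger)
Only 'vesterenhop' matches the regular Katorar development of *vasdasenhub.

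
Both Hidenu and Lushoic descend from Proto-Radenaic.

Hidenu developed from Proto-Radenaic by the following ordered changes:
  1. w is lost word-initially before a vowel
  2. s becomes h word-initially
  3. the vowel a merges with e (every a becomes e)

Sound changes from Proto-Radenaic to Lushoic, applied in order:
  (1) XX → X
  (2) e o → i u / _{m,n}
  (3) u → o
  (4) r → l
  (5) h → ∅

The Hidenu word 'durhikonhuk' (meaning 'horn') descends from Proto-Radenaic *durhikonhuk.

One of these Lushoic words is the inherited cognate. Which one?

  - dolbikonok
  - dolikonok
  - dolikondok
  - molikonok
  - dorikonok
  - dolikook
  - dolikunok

Lushoic: *durhikonhuk > durhikunhuk > dorhikonhok > dolhikonhok > dolikonok  (by pre-nasal raising, vowel merger, unconditioned shift, h-loss)
The other candidates each miss or misapply at least one Lushoic change.

dolikonok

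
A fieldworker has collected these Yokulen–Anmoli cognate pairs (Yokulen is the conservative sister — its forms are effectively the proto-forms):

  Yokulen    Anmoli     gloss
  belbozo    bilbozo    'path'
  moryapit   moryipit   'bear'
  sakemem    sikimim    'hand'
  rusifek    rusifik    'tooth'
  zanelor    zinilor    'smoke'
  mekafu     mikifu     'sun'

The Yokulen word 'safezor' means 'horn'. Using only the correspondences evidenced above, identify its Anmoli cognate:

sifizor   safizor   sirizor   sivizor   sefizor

sifizor

mekafu ~ mikifu — Yokulen a corresponds to Anmoli i after a consonant, before a labial obstruent.
belbozo ~ bilbozo, rusifek ~ rusifik — Yokulen e corresponds to Anmoli i after a consonant, before a consonant other than r, m, n, p, b, f, v.
Applying these to Yokulen 'safezor':
  safezor → sifezor   (a→i after a consonant, before a labial obstruent)
  sifezor → sifizor   (e→i after a consonant, before a consonant other than r, m, n, p, b, f, v)
So the Anmoli cognate is 'sifizor'.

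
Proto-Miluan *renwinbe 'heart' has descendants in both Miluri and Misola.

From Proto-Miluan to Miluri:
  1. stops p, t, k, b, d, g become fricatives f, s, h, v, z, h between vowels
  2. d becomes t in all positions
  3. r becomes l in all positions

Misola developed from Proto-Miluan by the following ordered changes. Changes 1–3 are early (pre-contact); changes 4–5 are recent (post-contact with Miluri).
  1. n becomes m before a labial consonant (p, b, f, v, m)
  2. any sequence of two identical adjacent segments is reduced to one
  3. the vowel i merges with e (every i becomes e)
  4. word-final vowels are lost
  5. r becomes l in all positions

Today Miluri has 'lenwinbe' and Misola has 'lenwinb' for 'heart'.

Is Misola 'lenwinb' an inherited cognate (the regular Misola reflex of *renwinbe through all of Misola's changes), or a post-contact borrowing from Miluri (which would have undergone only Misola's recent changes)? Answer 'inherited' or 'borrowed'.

borrowed

If inherited, *renwinbe would pass through all of Misola's changes:
Misola: start from *renwinbe.
  rule 1 (nasal place assimilation): renwinbe → renwimbe
  rule 2: no change — renwimbe
  rule 3 (vowel merger): renwimbe → renwembe
  rule 4 (apocope): renwembe → renwemb
  rule 5 (unconditioned shift): renwemb → lenwemb
  ⇒ Misola lenwemb
If borrowed from Miluri 'lenwinbe' after the early changes, it would undergo only the recent ones:
  rule 4 (apocope): lenwinbe → lenwinb
  rule 5 (unconditioned shift): no change (lenwinb)
  ⇒ as a loan: lenwinb
Misola 'lenwinb' matches the loan outcome 'lenwinb', not the inherited 'lenwemb' — it skipped the early Misola changes, so it was borrowed from Miluri.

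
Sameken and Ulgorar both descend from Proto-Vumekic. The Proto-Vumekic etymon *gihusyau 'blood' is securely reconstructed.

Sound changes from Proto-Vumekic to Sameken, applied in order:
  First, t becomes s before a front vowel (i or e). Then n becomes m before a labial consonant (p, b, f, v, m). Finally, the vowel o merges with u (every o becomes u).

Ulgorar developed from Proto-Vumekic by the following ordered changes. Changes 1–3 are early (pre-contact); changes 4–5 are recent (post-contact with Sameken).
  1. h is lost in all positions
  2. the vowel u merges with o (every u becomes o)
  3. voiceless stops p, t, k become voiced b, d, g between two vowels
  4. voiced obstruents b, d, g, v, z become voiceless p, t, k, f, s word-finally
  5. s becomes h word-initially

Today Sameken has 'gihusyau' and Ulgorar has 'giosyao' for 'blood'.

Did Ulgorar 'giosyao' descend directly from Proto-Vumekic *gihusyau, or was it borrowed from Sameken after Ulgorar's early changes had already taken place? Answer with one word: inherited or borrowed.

If inherited, *gihusyau would pass through all of Ulgorar's changes:
Ulgorar: *gihusyau > giusyau > giosyao  (by h-loss, vowel merger)
If borrowed from Sameken 'gihusyau' after the early changes, it would undergo only the recent ones:
  rule 4 (final devoicing): no change (gihusyau)
  rule 5 (debuccalisation): no change (gihusyau)
  ⇒ as a loan: gihusyau
Ulgorar 'giosyao' matches the inherited outcome exactly, so it is an inherited cognate, not a loan.

inherited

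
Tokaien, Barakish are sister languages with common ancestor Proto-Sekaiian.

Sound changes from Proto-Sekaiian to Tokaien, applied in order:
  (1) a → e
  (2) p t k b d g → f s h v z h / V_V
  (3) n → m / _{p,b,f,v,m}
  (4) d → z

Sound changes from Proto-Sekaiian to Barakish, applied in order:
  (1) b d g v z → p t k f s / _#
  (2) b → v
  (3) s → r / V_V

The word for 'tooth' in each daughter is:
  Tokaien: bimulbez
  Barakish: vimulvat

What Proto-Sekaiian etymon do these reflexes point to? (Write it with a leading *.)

*bimulbad

Position 8: Tokaien has z, Barakish has t. Taking the neighbouring segments as reconstructed: Tokaien z could go back to *d or *z; Barakish t could go back to *t or *d — the one source consistent with every daughter is *d.
Position 6: Tokaien has b, Barakish has v. Tokaien preserves b here (none of its changes turn any other segment into b), so the proto-segment is *b.
Continuing position by position gives *bimulbad; check it forward:
Tokaien: *bimulbad > bimulbed > bimulbez  (by vowel merger, unconditioned shift)
Barakish: start from *bimulbad.
  rule 1 (final devoicing): bimulbad → bimulbat
  rule 2 (unconditioned shift): bimulbat → vimulvat
  rule 3: no change — vimulvat
  ⇒ Barakish vimulvat
Only *bimulbad yields all of Tokaien bimulbez, Barakish vimulvat.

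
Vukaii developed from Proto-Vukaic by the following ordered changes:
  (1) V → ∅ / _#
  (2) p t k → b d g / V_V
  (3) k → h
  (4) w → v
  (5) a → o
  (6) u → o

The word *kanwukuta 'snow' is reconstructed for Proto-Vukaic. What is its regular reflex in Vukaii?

Vukaii: *kanwukuta
  kanwukuta → kanwukut   [apocope]
  kanwukut → kanwugut   [intervocalic voicing]
  kanwugut → hanwugut   [unconditioned shift]
  hanwugut → hanvugut   [unconditioned shift]
  hanvugut → honvugut   [vowel merger]
  honvugut → honvogot   [vowel merger]
  giving Vukaii honvogot.

honvogot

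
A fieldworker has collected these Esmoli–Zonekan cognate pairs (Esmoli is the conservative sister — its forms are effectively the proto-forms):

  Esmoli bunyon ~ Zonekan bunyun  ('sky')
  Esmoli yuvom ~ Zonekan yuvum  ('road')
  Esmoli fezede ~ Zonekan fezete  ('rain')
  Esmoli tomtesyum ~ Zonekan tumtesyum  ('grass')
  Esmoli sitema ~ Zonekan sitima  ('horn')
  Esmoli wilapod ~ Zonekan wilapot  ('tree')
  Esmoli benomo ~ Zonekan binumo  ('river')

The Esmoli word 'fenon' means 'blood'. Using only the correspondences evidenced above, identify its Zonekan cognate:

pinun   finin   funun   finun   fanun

finun

benomo ~ binumo — Esmoli e corresponds to Zonekan i after a consonant, before a nasal.
bunyon ~ bunyun — Esmoli o corresponds to Zonekan u after a consonant, before a nasal.
Applying these to Esmoli 'fenon':
  fenon → finon   (e→i after a consonant, before a nasal)
  finon → finun   (o→u after a consonant, before a nasal)
So the Zonekan cognate is 'finun'.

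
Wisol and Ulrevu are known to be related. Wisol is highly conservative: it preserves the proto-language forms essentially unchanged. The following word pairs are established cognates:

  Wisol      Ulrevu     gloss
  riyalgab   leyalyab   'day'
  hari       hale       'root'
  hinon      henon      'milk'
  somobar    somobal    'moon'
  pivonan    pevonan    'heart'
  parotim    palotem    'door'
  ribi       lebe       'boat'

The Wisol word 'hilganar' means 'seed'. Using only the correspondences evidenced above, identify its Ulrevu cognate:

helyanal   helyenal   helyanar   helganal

riyalgab ~ leyalyab — Wisol i corresponds to Ulrevu e after a consonant, before a consonant other than r, m, n, p, b, f, v.
riyalgab ~ leyalyab — Wisol g corresponds to Ulrevu y after a consonant, before a back vowel.
somobar ~ somobal — Wisol r corresponds to Ulrevu l word-finally.
Applying these to Wisol 'hilganar':
  hilganar → helganar   (i→e after a consonant, before a consonant other than r, m, n, p, b, f, v)
  helganar → helyanar   (g→y after a consonant, before a back vowel)
  helyanar → helyanal   (r→l word-finally)
So the Ulrevu cognate is 'helyanal'.

helyanal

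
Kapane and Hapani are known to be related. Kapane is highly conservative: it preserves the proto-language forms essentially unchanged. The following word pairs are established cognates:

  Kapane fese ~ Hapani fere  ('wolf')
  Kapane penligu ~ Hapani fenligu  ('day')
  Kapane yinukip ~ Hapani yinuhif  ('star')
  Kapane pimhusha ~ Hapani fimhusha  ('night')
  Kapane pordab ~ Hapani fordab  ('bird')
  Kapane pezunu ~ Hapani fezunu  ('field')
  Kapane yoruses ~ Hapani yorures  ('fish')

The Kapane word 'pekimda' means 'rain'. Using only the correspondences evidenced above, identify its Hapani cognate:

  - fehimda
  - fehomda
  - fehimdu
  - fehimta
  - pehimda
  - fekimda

fehimda

penligu ~ fenligu, pezunu ~ fezunu — Kapane p corresponds to Hapani f word-initially before a front vowel.
yinukip ~ yinuhif — Kapane k corresponds to Hapani h between vowels (before a front vowel).
Applying these to Kapane 'pekimda':
  pekimda → fekimda   (p→f word-initially before a front vowel)
  fekimda → fehimda   (k→h between vowels (before a front vowel))
So the Hapani cognate is 'fehimda'.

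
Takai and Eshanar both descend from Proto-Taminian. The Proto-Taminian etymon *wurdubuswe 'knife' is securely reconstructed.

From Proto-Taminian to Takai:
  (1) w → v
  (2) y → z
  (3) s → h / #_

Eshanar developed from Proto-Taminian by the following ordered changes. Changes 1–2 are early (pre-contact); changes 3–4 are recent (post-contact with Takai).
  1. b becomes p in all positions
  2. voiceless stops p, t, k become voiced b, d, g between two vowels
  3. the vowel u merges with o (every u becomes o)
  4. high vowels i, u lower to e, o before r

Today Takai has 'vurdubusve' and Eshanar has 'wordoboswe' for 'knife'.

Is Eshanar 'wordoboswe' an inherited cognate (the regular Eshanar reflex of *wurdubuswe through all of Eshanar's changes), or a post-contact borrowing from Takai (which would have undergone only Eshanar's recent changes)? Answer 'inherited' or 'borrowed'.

inherited

If inherited, *wurdubuswe would pass through all of Eshanar's changes:
Eshanar: *wurdubuswe
  wurdubuswe → wurdupuswe   [unconditioned shift]
  wurdupuswe → wurdubuswe   [intervocalic voicing]
  wurdubuswe → wordoboswe   [vowel merger]
  wordoboswe (rule 4 does not apply)
  giving Eshanar wordoboswe.
If borrowed from Takai 'vurdubusve' after the early changes, it would undergo only the recent ones:
  rule 3 (vowel merger): vurdubusve → vordobosve
  rule 4 (pre-rhotic lowering): no change (vordobosve)
  ⇒ as a loan: vordobosve
Eshanar 'wordoboswe' matches the inherited outcome exactly, so it is an inherited cognate, not a loan.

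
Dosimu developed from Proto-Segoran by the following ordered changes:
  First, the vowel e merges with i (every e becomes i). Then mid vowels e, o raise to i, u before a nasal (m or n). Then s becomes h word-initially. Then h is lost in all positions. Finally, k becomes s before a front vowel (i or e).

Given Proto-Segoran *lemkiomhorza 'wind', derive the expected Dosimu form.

limsiumorza

Dosimu: start from *lemkiomhorza.
  rule 1 (vowel merger): lemkiomhorza → limkiomhorza
  rule 2 (pre-nasal raising): limkiomhorza → limkiumhorza
  rule 3: no change — limkiumhorza
  rule 4 (h-loss): limkiumhorza → limkiumorza
  rule 5 (palatalisation): limkiumorza → limsiumorza
  ⇒ Dosimu limsiumorza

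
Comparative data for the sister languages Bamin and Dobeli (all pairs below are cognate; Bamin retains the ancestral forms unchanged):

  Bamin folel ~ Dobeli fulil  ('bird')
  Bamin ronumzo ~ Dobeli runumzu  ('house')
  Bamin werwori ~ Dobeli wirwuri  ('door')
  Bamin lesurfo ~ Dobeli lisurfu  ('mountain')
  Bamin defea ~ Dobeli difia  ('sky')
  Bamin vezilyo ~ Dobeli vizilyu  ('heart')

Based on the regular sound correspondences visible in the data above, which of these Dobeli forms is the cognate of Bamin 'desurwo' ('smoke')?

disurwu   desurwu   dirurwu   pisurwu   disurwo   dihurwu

folel ~ fulil, lesurfo ~ lisurfu — Bamin e corresponds to Dobeli i after a consonant, before a consonant other than r, m, n, p, b, f, v.
ronumzo ~ runumzu, lesurfo ~ lisurfu — Bamin o corresponds to Dobeli u word-finally.
Applying these to Bamin 'desurwo':
  desurwo → disurwo   (e→i after a consonant, before a consonant other than r, m, n, p, b, f, v)
  disurwo → disurwu   (o→u word-finally)
So the Dobeli cognate is 'disurwu'.

disurwu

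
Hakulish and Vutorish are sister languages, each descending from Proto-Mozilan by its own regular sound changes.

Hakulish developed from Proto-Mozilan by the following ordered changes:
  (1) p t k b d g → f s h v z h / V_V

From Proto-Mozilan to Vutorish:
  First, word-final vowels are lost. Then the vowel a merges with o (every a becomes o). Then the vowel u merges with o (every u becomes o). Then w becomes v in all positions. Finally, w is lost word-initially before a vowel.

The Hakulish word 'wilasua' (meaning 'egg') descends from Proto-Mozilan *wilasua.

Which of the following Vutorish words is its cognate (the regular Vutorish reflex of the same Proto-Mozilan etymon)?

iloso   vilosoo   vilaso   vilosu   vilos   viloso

Vutorish: *wilasua
  wilasua → wilasu   [apocope]
  wilasu → wilosu   [vowel merger]
  wilosu → wiloso   [vowel merger]
  wiloso → viloso   [unconditioned shift]
  viloso (rule 5 does not apply)
  giving Vutorish viloso.
The other candidates each miss or misapply at least one Vutorish change.

viloso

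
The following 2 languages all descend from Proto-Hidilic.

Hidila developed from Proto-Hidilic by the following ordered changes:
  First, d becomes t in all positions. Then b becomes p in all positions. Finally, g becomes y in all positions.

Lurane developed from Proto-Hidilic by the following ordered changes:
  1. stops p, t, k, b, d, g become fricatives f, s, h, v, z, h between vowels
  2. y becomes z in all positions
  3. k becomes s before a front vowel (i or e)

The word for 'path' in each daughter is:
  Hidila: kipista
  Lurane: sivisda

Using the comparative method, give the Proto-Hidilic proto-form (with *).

Position 6: Hidila has t, Lurane has d. Lurane preserves d here (none of its changes turn any other segment into d), so the proto-segment is *d.
Position 1: Hidila has k, Lurane has s. Hidila preserves k here (none of its changes turn any other segment into k), so the proto-segment is *k.
Verify the candidate proto-form against each daughter:
Hidila: *kibisda
  kibisda → kibista   [unconditioned shift]
  kibista → kipista   [unconditioned shift]
  kipista (rule 3 does not apply)
  giving Hidila kipista.
Lurane: *kibisda > kivisda > sivisda  (by intervocalic lenition, palatalisation)
No other proto-form is consistent with every reflex, so the reconstruction is *kibisda.

*kibisda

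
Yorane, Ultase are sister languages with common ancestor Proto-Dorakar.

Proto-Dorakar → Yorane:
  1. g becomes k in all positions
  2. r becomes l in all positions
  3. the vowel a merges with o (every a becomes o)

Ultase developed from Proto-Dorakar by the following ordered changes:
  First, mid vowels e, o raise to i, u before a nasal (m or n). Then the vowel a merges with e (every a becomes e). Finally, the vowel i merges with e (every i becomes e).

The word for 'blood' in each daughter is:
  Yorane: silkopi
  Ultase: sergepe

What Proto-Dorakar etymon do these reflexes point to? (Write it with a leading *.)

Position 2: Yorane has i, Ultase has e. Yorane preserves i here (none of its changes turn any other segment into i), so the proto-segment is *i.
Position 3: Yorane has l, Ultase has r. Ultase preserves r here (none of its changes turn any other segment into r), so the proto-segment is *r.
Continuing position by position gives *sirgapi; check it forward:
Yorane: start from *sirgapi.
  rule 1 (unconditioned shift): sirgapi → sirkapi
  rule 2 (unconditioned shift): sirkapi → silkapi
  rule 3 (vowel merger): silkapi → silkopi
  ⇒ Yorane silkopi
Ultase: *sirgapi > sirgepi > sergepe  (by vowel merger, vowel merger)
No other proto-form is consistent with every reflex, so the reconstruction is *sirgapi.

*sirgapi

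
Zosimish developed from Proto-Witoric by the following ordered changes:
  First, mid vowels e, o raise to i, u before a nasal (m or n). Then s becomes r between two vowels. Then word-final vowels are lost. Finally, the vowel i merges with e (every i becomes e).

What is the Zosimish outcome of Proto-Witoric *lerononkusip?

Zosimish: *lerononkusip > lerununkusip > lerununkurip > lerununkurep  (by pre-nasal raising, rhotacism, vowel merger)

lerununkurep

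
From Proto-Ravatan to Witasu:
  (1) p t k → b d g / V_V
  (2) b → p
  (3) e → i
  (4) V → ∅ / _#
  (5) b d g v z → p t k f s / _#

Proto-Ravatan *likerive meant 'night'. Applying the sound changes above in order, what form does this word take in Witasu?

ligirif

Witasu: *likerive > ligerive > ligirivi > ligiriv > ligirif  (by intervocalic voicing, vowel merger, apocope, final devoicing)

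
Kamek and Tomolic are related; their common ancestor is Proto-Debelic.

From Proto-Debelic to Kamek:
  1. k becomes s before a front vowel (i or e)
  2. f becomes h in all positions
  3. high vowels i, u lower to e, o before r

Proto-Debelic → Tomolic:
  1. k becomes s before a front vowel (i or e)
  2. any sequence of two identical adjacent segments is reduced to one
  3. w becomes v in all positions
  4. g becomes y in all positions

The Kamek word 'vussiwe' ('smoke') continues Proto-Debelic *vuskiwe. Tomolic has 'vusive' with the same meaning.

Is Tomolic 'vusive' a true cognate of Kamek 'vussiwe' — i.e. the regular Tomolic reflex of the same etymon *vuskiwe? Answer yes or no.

Derive the expected Tomolic reflex of *vuskiwe:
Tomolic: start from *vuskiwe.
  rule 1 (palatalisation): vuskiwe → vussiwe
  rule 2 (degemination): vussiwe → vusiwe
  rule 3 (unconditioned shift): vusiwe → vusive
  rule 4: no change — vusive
  ⇒ Tomolic vusive
Tomolic 'vusive' matches the regular reflex exactly, so the pair is cognate.

yes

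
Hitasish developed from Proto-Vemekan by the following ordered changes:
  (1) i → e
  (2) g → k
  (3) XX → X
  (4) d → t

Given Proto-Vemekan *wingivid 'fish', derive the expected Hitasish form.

Hitasish: *wingivid
  wingivid → wengeved   [vowel merger]
  wengeved → wenkeved   [unconditioned shift]
  wenkeved (rule 3 does not apply)
  wenkeved → wenkevet   [unconditioned shift]
  giving Hitasish wenkevet.

wenkevet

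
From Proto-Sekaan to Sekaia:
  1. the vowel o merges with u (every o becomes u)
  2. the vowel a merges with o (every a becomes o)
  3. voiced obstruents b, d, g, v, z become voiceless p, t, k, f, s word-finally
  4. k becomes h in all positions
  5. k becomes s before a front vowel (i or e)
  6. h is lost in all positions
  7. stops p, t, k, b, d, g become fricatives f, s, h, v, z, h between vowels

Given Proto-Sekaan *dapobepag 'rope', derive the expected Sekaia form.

Sekaia: *dapobepag > dapubepag > dopubepog > dopubepok > dopubepoh > dopubepo > dofuvefo  (by vowel merger, vowel merger, final devoicing, unconditioned shift, h-loss, intervocalic lenition)

dofuvefo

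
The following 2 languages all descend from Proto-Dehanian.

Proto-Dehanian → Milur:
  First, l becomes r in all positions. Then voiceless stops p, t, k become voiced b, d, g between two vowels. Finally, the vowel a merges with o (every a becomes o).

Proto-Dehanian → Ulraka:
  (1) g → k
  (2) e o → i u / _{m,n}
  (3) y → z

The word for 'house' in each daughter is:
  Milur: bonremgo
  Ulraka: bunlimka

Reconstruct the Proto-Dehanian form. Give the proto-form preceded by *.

Position 8: Milur has o, Ulraka has a. Ulraka preserves a here (none of its changes turn any other segment into a), so the proto-segment is *a.
Position 4: Milur has r, Ulraka has l. Ulraka preserves l here (none of its changes turn any other segment into l), so the proto-segment is *l.
Position 5: Milur has e, Ulraka has i. Milur preserves e here (none of its changes turn any other segment into e), so the proto-segment is *e.
This points to *bonlemga. Verify forward in each daughter:
Milur: start from *bonlemga.
  rule 1 (unconditioned shift): bonlemga → bonremga
  rule 2: no change — bonremga
  rule 3 (vowel merger): bonremga → bonremgo
  ⇒ Milur bonremgo
Ulraka: *bonlemga > bonlemka > bunlimka  (by unconditioned shift, pre-nasal raising)
Only *bonlemga yields all of Milur bonremgo, Ulraka bunlimka.

*bonlemga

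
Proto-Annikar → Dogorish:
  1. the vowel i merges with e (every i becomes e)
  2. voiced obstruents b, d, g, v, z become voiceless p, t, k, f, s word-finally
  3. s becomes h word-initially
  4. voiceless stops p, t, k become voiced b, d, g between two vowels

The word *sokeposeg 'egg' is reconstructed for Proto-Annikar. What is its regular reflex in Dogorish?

Dogorish: *sokeposeg > sokeposek > hokeposek > hogebosek  (by final devoicing, debuccalisation, intervocalic voicing)

hogebosek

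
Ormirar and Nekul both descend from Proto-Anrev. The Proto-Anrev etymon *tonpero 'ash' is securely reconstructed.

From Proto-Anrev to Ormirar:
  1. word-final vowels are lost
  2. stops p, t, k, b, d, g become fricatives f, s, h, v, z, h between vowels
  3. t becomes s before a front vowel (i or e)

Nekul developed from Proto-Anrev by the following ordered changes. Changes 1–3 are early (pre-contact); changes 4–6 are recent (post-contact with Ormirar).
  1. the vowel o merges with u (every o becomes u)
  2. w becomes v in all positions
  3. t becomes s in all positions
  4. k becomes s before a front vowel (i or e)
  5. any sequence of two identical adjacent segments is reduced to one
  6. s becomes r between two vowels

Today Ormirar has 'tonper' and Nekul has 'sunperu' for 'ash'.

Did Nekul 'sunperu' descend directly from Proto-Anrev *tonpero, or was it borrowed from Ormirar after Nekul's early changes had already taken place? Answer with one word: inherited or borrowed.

If inherited, *tonpero would pass through all of Nekul's changes:
Nekul: *tonpero
  tonpero → tunperu   [vowel merger]
  tunperu (rule 2 does not apply)
  tunperu → sunperu   [unconditioned shift]
  sunperu (rule 4 does not apply)
  sunperu (rule 5 does not apply)
  sunperu (rule 6 does not apply)
  giving Nekul sunperu.
If borrowed from Ormirar 'tonper' after the early changes, it would undergo only the recent ones:
  rule 4 (palatalisation): no change (tonper)
  rule 5 (degemination): no change (tonper)
  rule 6 (rhotacism): no change (tonper)
  ⇒ as a loan: tonper
Nekul 'sunperu' matches the inherited outcome exactly, so it is an inherited cognate, not a loan.

inherited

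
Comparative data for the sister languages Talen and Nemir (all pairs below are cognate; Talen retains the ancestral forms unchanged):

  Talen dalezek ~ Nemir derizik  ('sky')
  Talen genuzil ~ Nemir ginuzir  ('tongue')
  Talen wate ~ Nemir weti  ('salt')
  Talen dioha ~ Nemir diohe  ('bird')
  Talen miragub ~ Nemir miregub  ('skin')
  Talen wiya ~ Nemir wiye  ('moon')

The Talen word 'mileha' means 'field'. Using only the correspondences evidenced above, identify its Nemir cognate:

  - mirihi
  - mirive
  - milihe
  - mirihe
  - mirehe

dalezek ~ derizik — Talen l corresponds to Nemir r between vowels (before a front vowel).
dalezek ~ derizik — Talen e corresponds to Nemir i after a consonant, before a consonant other than r, m, n, p, b, f, v.
dioha ~ diohe, wiya ~ wiye — Talen a corresponds to Nemir e word-finally.
Applying these to Talen 'mileha':
  mileha → mireha   (l→r between vowels (before a front vowel))
  mireha → miriha   (e→i after a consonant, before a consonant other than r, m, n, p, b, f, v)
  miriha → mirihe   (a→e word-finally)
So the Nemir cognate is 'mirihe'.

mirihe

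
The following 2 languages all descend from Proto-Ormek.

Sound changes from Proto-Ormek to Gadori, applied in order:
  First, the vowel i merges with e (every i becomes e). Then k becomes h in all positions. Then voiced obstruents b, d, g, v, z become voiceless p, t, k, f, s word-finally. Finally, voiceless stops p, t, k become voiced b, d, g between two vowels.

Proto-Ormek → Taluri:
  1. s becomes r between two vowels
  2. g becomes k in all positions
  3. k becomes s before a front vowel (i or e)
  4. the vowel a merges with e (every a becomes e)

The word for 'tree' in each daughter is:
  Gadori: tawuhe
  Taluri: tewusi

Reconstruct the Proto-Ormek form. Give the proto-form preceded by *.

*tawuki

Position 6: Gadori has e, Taluri has i. Taluri preserves i here (none of its changes turn any other segment into i), so the proto-segment is *i.
Position 5: Gadori has h, Taluri has s. Taking the neighbouring segments as reconstructed: Gadori h could go back to *k or *h; Taluri s could go back to *k or *g — the one source consistent with every daughter is *k.
Position 2: Gadori has a, Taluri has e. Gadori preserves a here (none of its changes turn any other segment into a), so the proto-segment is *a.
The remaining positions agree across the daughters. Check the candidate against every language:
Gadori: *tawuki > tawuke > tawuhe  (by vowel merger, unconditioned shift)
Taluri: start from *tawuki.
  rule 1: no change — tawuki
  rule 2: no change — tawuki
  rule 3 (palatalisation): tawuki → tawusi
  rule 4 (vowel merger): tawusi → tewusi
  ⇒ Taluri tewusi
*tawuki is the unique common source.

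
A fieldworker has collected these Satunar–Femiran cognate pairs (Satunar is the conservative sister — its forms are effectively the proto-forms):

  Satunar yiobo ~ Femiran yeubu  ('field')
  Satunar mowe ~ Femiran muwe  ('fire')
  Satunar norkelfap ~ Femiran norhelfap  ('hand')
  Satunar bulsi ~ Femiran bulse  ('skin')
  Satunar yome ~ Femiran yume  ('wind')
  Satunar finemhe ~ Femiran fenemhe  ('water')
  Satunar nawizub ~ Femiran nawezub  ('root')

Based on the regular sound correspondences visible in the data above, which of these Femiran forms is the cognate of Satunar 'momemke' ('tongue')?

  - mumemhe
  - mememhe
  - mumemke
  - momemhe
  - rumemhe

mumemhe

yome ~ yume — Satunar o corresponds to Femiran u after a consonant, before a nasal.
norkelfap ~ norhelfap — Satunar k corresponds to Femiran h after a consonant, before a front vowel.
Applying these to Satunar 'momemke':
  momemke → mumemke   (o→u after a consonant, before a nasal)
  mumemke → mumemhe   (k→h after a consonant, before a front vowel)
So the Femiran cognate is 'mumemhe'.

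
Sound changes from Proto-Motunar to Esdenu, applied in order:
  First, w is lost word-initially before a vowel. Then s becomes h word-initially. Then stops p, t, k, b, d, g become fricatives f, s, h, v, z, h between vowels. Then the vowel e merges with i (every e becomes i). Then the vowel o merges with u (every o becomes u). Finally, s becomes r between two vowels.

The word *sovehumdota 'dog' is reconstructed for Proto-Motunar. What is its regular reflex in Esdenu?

Esdenu: *sovehumdota > hovehumdota > hovehumdosa > hovihumdosa > huvihumdusa > huvihumdura  (by debuccalisation, intervocalic lenition, vowel merger, vowel merger, rhotacism)

huvihumdura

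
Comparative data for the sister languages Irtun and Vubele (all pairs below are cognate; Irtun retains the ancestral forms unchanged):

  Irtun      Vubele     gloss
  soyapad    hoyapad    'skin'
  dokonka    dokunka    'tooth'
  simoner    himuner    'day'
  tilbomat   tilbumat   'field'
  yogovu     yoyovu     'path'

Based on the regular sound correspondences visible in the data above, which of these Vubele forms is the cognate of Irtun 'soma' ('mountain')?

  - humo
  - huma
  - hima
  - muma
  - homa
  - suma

soyapad ~ hoyapad — Irtun s corresponds to Vubele h word-initially before a back vowel.
tilbomat ~ tilbumat — Irtun o corresponds to Vubele u after a consonant, before a nasal.
Applying these to Irtun 'soma':
  soma → homa   (s→h word-initially before a back vowel)
  homa → huma   (o→u after a consonant, before a nasal)
So the Vubele cognate is 'huma'.

huma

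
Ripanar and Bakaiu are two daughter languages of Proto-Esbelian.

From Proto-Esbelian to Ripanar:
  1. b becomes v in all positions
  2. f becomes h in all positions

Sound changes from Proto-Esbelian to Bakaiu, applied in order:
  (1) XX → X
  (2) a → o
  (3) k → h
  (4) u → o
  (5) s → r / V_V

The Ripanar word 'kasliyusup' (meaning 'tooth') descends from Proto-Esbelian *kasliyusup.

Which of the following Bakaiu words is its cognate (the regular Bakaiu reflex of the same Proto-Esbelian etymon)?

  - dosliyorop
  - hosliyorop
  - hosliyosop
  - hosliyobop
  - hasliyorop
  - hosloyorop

hosliyorop

Bakaiu: *kasliyusup
  kasliyusup (rule 1 does not apply)
  kasliyusup → kosliyusup   [vowel merger]
  kosliyusup → hosliyusup   [unconditioned shift]
  hosliyusup → hosliyosop   [vowel merger]
  hosliyosop → hosliyorop   [rhotacism]
  giving Bakaiu hosliyorop.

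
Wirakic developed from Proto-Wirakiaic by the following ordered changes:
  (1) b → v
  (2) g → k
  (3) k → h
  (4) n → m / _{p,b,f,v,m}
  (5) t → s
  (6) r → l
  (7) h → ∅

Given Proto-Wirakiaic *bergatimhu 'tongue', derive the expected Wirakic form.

Wirakic: *bergatimhu > vergatimhu > verkatimhu > verhatimhu > verhasimhu > velhasimhu > velasimu  (by unconditioned shift, unconditioned shift, unconditioned shift, unconditioned shift, unconditioned shift, h-loss)

velasimu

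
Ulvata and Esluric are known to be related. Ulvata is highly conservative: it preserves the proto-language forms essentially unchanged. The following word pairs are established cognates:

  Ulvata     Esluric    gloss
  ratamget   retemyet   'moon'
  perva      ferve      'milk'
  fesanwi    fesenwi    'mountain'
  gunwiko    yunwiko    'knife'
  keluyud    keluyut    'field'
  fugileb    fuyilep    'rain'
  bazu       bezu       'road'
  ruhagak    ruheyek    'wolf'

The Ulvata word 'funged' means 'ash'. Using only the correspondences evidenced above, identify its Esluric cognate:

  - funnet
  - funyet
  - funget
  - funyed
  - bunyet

ratamget ~ retemyet — Ulvata g corresponds to Esluric y after a consonant, before a front vowel.
keluyud ~ keluyut — Ulvata d corresponds to Esluric t word-finally.
Applying these to Ulvata 'funged':
  funged → funyed   (g→y after a consonant, before a front vowel)
  funyed → funyet   (d→t word-finally)
So the Esluric cognate is 'funyet'.

funyet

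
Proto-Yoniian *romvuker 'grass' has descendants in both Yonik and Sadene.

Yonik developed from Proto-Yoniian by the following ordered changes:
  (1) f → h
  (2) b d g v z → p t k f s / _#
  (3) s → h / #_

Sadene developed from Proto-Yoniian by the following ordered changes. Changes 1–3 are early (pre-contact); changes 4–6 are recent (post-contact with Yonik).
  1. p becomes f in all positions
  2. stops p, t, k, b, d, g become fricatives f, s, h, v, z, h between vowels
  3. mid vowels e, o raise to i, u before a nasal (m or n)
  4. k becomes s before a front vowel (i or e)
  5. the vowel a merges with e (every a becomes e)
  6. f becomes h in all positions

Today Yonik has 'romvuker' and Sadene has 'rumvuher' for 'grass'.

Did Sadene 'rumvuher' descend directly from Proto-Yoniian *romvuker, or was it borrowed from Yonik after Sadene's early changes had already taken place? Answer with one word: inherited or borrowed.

inherited

If inherited, *romvuker would pass through all of Sadene's changes:
Sadene: start from *romvuker.
  rule 1: no change — romvuker
  rule 2 (intervocalic lenition): romvuker → romvuher
  rule 3 (pre-nasal raising): romvuher → rumvuher
  rule 4: no change — rumvuher
  rule 5: no change — rumvuher
  rule 6: no change — rumvuher
  ⇒ Sadene rumvuher
If borrowed from Yonik 'romvuker' after the early changes, it would undergo only the recent ones:
  rule 4 (palatalisation): romvuker → romvuser
  rule 5 (vowel merger): no change (romvuser)
  rule 6 (unconditioned shift): no change (romvuser)
  ⇒ as a loan: romvuser
Sadene 'rumvuher' matches the inherited outcome exactly, so it is an inherited cognate, not a loan.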